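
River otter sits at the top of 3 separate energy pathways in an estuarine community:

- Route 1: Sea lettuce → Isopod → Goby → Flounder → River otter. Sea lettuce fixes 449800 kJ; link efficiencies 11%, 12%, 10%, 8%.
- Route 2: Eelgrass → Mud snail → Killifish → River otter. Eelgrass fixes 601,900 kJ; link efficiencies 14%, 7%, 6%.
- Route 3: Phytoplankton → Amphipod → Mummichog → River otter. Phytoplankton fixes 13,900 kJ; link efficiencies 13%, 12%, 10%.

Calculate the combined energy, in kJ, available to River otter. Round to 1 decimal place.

423.1 kJ

Route 1: 449800 × 0.11 × 0.12 × 0.1 × 0.08 = 47.49888 kJ
Route 2: 601900 × 0.14 × 0.07 × 0.06 = 353.9172 kJ
Route 3: 13900 × 0.13 × 0.12 × 0.1 = 21.684 kJ
Total at River otter: 47.49888 + 353.9172 + 21.684 = 423.10008 kJ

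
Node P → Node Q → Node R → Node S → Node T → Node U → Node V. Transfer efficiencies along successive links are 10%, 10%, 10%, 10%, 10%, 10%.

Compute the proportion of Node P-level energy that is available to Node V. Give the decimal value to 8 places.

0.00000100

Product of link efficiencies: 0.1 × 0.1 × 0.1 × 0.1 × 0.1 × 0.1 = 0.000001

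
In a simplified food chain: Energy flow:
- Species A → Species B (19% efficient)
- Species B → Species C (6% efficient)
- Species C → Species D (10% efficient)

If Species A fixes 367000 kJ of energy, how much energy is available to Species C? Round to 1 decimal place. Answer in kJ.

4183.8 kJ

Species B: 367000 × 0.19 = 69730 kJ
Species C: 69730 × 0.06 = 4183.8 kJ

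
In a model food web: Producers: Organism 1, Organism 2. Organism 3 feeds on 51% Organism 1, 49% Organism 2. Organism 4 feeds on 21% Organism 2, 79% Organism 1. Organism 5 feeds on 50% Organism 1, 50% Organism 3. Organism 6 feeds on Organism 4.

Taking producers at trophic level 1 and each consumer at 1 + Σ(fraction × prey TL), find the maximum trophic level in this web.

Organism 3: 1 + (0.51×1 + 0.49×1) = 2
Organism 4: 1 + (0.21×1 + 0.79×1) = 2
Organism 5: 1 + (0.5×1 + 0.5×2) = 2.5
Organism 6: 1 + 2 = 3

3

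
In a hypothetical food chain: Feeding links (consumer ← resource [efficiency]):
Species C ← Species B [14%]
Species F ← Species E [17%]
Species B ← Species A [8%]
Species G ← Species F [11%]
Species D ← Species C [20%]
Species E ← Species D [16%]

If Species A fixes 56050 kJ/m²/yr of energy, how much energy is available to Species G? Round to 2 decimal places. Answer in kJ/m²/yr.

0.38 kJ/m²/yr

Species B: 56050 × 0.08 = 4484 kJ/m²/yr
Species C: 4484 × 0.14 = 627.76 kJ/m²/yr
Species D: 627.76 × 0.2 = 125.552 kJ/m²/yr
Species E: 125.552 × 0.16 = 20.08832 kJ/m²/yr
Species F: 20.08832 × 0.17 = 3.4150144 kJ/m²/yr
Species G: 3.4150144 × 0.11 = 0.375651584 kJ/m²/yr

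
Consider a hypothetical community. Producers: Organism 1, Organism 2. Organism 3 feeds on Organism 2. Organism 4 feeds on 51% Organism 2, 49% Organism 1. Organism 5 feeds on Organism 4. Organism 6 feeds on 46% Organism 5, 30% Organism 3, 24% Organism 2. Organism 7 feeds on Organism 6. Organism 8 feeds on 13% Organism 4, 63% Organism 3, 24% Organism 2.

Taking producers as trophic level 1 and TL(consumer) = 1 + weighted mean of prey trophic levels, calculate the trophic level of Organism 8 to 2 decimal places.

2.76

Organism 3: 1 + 1 = 2
Organism 4: 1 + (0.51×1 + 0.49×1) = 2
Organism 5: 1 + 2 = 3
Organism 6: 1 + (0.46×3 + 0.3×2 + 0.24×1) = 3.22
Organism 7: 1 + 3.22 = 4.22
Organism 8: 1 + (0.13×2 + 0.63×2 + 0.24×1) = 2.76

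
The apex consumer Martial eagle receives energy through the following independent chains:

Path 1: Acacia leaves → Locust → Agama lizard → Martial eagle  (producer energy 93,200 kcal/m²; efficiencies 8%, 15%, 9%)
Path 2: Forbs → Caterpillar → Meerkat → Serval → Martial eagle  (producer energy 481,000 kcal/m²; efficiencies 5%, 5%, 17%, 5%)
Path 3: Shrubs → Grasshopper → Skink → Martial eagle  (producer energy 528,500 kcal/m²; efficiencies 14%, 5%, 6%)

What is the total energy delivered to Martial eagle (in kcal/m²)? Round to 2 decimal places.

Path 1: 93200 × 0.08 × 0.15 × 0.09 = 100.656 kcal/m²
Path 2: 481000 × 0.05 × 0.05 × 0.17 × 0.05 = 10.22125 kcal/m²
Path 3: 528500 × 0.14 × 0.05 × 0.06 = 221.97 kcal/m²
Total at Martial eagle: 100.656 + 10.22125 + 221.97 = 332.84725 kcal/m²

332.85 kcal/m²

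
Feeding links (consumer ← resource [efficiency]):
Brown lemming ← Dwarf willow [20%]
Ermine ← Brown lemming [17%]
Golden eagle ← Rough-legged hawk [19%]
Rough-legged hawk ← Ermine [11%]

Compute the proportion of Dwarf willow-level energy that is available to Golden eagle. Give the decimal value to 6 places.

Product of link efficiencies: 0.2 × 0.17 × 0.11 × 0.19 = 0.0007106

0.000711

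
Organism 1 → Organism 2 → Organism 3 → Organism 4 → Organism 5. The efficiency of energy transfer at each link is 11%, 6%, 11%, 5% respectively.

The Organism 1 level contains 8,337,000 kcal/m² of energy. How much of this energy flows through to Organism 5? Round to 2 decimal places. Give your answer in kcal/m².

Organism 2: 8337000 × 0.11 = 917070 kcal/m²
Organism 3: 917070 × 0.06 = 55024.2 kcal/m²
Organism 4: 55024.2 × 0.11 = 6052.662 kcal/m²
Organism 5: 6052.662 × 0.05 = 302.6331 kcal/m²

302.63 kcal/m²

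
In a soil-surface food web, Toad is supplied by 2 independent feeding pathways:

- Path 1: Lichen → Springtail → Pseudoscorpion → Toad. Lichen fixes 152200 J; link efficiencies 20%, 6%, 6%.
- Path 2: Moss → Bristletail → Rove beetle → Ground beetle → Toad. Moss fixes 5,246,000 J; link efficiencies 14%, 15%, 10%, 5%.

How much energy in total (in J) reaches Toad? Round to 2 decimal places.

Path 1: 152200 × 0.2 × 0.06 × 0.06 = 109.584 J
Path 2: 5246000 × 0.14 × 0.15 × 0.1 × 0.05 = 550.83 J
Total at Toad: 109.584 + 550.83 = 660.414 J

660.41 J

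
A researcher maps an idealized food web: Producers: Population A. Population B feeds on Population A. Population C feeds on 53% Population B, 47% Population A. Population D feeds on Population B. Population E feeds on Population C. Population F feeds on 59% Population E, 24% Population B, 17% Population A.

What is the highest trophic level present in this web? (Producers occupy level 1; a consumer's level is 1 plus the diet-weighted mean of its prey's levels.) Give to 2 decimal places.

Population B: 1 + 1 = 2
Population C: 1 + (0.53×2 + 0.47×1) = 2.53
Population D: 1 + 2 = 3
Population E: 1 + 2.53 = 3.53
Population F: 1 + (0.59×3.53 + 0.24×2 + 0.17×1) = 3.7327

3.73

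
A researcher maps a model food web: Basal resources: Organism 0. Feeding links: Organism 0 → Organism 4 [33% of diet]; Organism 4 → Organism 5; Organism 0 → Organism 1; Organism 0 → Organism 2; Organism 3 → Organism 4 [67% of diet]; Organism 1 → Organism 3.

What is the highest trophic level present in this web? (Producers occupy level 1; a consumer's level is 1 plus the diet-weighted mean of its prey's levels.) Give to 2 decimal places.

Organism 1: 1 + 1 = 2
Organism 2: 1 + 1 = 2
Organism 3: 1 + 2 = 3
Organism 4: 1 + (0.33×1 + 0.67×3) = 3.34
Organism 5: 1 + 3.34 = 4.34

4.34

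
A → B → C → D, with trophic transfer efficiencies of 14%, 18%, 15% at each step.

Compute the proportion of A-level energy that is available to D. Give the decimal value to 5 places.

0.00378

Product of link efficiencies: 0.14 × 0.18 × 0.15 = 0.00378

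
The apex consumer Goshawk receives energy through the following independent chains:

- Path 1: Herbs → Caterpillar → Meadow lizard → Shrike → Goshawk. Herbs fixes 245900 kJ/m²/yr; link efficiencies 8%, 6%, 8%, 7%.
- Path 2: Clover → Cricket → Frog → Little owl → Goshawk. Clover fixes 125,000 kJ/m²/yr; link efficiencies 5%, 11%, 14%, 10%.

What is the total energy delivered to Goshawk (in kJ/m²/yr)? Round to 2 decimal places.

16.23 kJ/m²/yr

Path 1: 245900 × 0.08 × 0.06 × 0.08 × 0.07 = 6.609792 kJ/m²/yr
Path 2: 125000 × 0.05 × 0.11 × 0.14 × 0.1 = 9.625 kJ/m²/yr
Total at Goshawk: 6.609792 + 9.625 = 16.234792 kJ/m²/yr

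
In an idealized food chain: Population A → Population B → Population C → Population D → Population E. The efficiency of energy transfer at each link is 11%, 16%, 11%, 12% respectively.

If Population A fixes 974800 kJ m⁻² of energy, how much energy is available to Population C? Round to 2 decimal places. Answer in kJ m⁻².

17156.48 kJ m⁻²

Population B: 974800 × 0.11 = 107228 kJ m⁻²
Population C: 107228 × 0.16 = 17156.48 kJ m⁻²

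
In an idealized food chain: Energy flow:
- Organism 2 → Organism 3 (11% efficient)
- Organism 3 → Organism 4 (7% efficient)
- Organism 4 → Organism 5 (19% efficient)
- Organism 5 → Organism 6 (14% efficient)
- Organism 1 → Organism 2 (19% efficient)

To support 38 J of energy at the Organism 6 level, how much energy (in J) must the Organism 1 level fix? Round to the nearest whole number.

Cumulative transfer efficiency: 0.19 × 0.11 × 0.07 × 0.19 × 0.14 = 0.0000389158
Organism 1 energy = 38 / 0.0000389158 = 976467 J

976467 J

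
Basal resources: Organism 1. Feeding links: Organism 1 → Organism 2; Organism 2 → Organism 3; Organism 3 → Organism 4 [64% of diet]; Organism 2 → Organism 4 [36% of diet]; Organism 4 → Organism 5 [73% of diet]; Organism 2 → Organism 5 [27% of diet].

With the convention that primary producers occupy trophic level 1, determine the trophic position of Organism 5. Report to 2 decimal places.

4.20

Organism 2: 1 + 1 = 2
Organism 3: 1 + 2 = 3
Organism 4: 1 + (0.64×3 + 0.36×2) = 3.64
Organism 5: 1 + (0.73×3.64 + 0.27×2) = 4.1972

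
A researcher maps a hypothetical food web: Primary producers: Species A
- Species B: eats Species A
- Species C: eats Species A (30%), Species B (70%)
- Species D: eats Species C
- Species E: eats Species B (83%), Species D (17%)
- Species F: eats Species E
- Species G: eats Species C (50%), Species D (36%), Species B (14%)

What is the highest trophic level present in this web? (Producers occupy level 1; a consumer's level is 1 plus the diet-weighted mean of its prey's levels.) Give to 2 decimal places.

4.29

Species B: 1 + 1 = 2
Species C: 1 + (0.3×1 + 0.7×2) = 2.7
Species D: 1 + 2.7 = 3.7
Species E: 1 + (0.83×2 + 0.17×3.7) = 3.289
Species F: 1 + 3.289 = 4.289
Species G: 1 + (0.5×2.7 + 0.36×3.7 + 0.14×2) = 3.962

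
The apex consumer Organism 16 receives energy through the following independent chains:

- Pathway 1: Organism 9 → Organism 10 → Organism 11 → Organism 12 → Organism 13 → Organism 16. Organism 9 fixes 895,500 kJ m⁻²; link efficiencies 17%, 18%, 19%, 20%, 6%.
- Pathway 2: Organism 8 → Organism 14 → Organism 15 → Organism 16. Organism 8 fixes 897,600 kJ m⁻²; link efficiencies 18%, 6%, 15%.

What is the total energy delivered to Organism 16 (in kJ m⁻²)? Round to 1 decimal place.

1516.6 kJ m⁻²

Pathway 1: 895500 × 0.17 × 0.18 × 0.19 × 0.2 × 0.06 = 62.477244 kJ m⁻²
Pathway 2: 897600 × 0.18 × 0.06 × 0.15 = 1454.112 kJ m⁻²
Total at Organism 16: 62.477244 + 1454.112 = 1516.589244 kJ m⁻²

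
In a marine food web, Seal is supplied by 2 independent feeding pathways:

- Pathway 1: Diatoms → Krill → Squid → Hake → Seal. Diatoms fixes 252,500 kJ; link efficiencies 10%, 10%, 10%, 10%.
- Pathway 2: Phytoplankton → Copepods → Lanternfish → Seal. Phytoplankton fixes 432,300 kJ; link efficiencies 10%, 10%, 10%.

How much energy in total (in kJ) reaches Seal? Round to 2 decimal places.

457.55 kJ

Pathway 1: 252500 × 0.1 × 0.1 × 0.1 × 0.1 = 25.25 kJ
Pathway 2: 432300 × 0.1 × 0.1 × 0.1 = 432.3 kJ
Total at Seal: 25.25 + 432.3 = 457.55 kJ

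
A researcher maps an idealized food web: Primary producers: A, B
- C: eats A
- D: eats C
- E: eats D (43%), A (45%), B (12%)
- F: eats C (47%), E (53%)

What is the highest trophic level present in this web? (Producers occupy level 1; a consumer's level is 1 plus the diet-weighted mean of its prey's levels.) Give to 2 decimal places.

C: 1 + 1 = 2
D: 1 + 2 = 3
E: 1 + (0.43×3 + 0.45×1 + 0.12×1) = 2.86
F: 1 + (0.47×2 + 0.53×2.86) = 3.4558

3.46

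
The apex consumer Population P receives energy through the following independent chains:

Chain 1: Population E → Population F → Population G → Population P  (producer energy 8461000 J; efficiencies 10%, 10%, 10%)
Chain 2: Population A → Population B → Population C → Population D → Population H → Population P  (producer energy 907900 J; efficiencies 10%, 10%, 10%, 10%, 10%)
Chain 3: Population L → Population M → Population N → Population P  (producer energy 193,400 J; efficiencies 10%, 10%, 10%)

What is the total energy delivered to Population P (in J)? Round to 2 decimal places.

Chain 1: 8461000 × 0.1 × 0.1 × 0.1 = 8461 J
Chain 2: 907900 × 0.1 × 0.1 × 0.1 × 0.1 × 0.1 = 9.079 J
Chain 3: 193400 × 0.1 × 0.1 × 0.1 = 193.4 J
Total at Population P: 8461 + 9.079 + 193.4 = 8663.479 J

8663.48 J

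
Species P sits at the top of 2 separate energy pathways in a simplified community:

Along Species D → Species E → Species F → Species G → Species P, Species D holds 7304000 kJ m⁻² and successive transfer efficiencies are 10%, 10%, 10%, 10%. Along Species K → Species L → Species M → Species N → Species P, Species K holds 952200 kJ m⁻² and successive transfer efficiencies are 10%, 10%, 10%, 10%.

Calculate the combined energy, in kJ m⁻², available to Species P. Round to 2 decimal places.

Via Species D: 7304000 × 0.1 × 0.1 × 0.1 × 0.1 = 730.4 kJ m⁻²
Via Species K: 952200 × 0.1 × 0.1 × 0.1 × 0.1 = 95.22 kJ m⁻²
Total at Species P: 730.4 + 95.22 = 825.62 kJ m⁻²

825.62 kJ m⁻²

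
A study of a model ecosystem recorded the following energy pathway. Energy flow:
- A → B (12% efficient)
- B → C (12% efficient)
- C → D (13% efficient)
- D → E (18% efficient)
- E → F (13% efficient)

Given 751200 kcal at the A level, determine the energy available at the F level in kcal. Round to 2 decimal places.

32.91 kcal

B: 751200 × 0.12 = 90144 kcal
C: 90144 × 0.12 = 10817.28 kcal
D: 10817.28 × 0.13 = 1406.2464 kcal
E: 1406.2464 × 0.18 = 253.124352 kcal
F: 253.124352 × 0.13 = 32.90616576 kcal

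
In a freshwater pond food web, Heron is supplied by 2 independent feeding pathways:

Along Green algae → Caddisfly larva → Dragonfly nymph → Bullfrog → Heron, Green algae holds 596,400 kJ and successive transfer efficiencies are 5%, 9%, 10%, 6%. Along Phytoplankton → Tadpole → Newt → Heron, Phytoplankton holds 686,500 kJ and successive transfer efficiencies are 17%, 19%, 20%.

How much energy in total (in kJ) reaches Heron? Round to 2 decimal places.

Via Green algae: 596400 × 0.05 × 0.09 × 0.1 × 0.06 = 16.1028 kJ
Via Phytoplankton: 686500 × 0.17 × 0.19 × 0.2 = 4434.79 kJ
Total at Heron: 16.1028 + 4434.79 = 4450.8928 kJ

4450.89 kJ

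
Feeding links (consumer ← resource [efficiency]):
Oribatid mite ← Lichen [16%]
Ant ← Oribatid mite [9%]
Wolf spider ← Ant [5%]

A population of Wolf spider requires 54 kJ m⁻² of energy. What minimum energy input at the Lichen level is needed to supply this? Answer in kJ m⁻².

75000 kJ m⁻²

Cumulative transfer efficiency: 0.16 × 0.09 × 0.05 = 0.00072
Lichen energy = 54 / 0.00072 = 75000 kJ m⁻²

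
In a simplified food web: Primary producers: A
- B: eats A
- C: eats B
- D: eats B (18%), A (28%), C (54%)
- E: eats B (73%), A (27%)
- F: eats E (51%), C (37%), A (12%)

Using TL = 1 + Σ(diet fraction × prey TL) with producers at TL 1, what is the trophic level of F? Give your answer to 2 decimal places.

B: 1 + 1 = 2
C: 1 + 2 = 3
D: 1 + (0.18×2 + 0.28×1 + 0.54×3) = 3.26
E: 1 + (0.73×2 + 0.27×1) = 2.73
F: 1 + (0.51×2.73 + 0.37×3 + 0.12×1) = 3.6223

3.62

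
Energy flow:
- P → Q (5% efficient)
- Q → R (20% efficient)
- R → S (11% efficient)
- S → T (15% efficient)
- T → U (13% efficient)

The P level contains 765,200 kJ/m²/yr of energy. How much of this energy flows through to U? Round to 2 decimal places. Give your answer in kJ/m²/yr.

Q: 765200 × 0.05 = 38260 kJ/m²/yr
R: 38260 × 0.2 = 7652 kJ/m²/yr
S: 7652 × 0.11 = 841.72 kJ/m²/yr
T: 841.72 × 0.15 = 126.258 kJ/m²/yr
U: 126.258 × 0.13 = 16.41354 kJ/m²/yr

16.41 kJ/m²/yr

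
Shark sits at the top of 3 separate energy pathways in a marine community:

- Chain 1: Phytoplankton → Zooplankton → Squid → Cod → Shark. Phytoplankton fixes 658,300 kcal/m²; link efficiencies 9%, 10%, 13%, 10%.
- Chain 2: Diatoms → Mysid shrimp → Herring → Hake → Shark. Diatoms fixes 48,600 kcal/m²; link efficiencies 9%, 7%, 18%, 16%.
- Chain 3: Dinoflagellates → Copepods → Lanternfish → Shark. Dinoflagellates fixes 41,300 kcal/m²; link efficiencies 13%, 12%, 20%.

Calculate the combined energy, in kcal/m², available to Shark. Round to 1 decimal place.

214.7 kcal/m²

Chain 1: 658300 × 0.09 × 0.1 × 0.13 × 0.1 = 77.0211 kcal/m²
Chain 2: 48600 × 0.09 × 0.07 × 0.18 × 0.16 = 8.817984 kcal/m²
Chain 3: 41300 × 0.13 × 0.12 × 0.2 = 128.856 kcal/m²
Total at Shark: 77.0211 + 8.817984 + 128.856 = 214.695084 kcal/m²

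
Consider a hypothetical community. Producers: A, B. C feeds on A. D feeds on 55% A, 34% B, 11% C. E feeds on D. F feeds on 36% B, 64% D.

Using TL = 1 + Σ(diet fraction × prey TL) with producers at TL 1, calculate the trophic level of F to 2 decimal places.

2.71

C: 1 + 1 = 2
D: 1 + (0.55×1 + 0.34×1 + 0.11×2) = 2.11
E: 1 + 2.11 = 3.11
F: 1 + (0.36×1 + 0.64×2.11) = 2.7104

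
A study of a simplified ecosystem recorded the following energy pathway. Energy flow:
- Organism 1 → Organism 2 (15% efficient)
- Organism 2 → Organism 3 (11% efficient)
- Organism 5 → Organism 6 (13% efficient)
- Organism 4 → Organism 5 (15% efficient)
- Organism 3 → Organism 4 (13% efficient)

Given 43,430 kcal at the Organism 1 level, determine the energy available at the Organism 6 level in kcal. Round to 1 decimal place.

1.8 kcal

Organism 2: 43430 × 0.15 = 6514.5 kcal
Organism 3: 6514.5 × 0.11 = 716.595 kcal
Organism 4: 716.595 × 0.13 = 93.15735 kcal
Organism 5: 93.15735 × 0.15 = 13.9736025 kcal
Organism 6: 13.9736025 × 0.13 = 1.816568325 kcal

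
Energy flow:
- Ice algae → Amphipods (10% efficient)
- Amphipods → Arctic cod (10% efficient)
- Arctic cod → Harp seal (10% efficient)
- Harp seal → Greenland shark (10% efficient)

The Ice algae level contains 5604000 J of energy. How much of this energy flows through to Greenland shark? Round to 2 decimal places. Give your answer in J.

560.40 J

Amphipods: 5604000 × 0.1 = 560400 J
Arctic cod: 560400 × 0.1 = 56040 J
Harp seal: 56040 × 0.1 = 5604 J
Greenland shark: 5604 × 0.1 = 560.4 J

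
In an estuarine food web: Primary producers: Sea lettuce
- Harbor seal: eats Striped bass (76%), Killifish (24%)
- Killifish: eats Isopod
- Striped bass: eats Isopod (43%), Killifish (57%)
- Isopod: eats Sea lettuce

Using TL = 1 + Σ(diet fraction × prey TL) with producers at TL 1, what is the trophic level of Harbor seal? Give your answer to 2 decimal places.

4.43

Isopod: 1 + 1 = 2
Killifish: 1 + 2 = 3
Striped bass: 1 + (0.43×2 + 0.57×3) = 3.57
Harbor seal: 1 + (0.76×3.57 + 0.24×3) = 4.4332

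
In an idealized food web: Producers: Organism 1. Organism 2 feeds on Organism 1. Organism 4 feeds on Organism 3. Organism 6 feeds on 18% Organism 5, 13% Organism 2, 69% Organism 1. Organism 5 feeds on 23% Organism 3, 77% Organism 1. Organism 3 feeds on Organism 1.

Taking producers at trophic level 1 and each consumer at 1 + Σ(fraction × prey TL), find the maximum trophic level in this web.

3

Organism 2: 1 + 1 = 2
Organism 3: 1 + 1 = 2
Organism 4: 1 + 2 = 3
Organism 5: 1 + (0.23×2 + 0.77×1) = 2.23
Organism 6: 1 + (0.18×2.23 + 0.13×2 + 0.69×1) = 2.3514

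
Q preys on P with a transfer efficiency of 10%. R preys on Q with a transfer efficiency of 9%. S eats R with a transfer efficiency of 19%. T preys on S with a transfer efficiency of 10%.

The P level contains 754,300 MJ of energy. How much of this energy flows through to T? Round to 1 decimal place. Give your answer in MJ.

129.0 MJ

Q: 754300 × 0.1 = 75430 MJ
R: 75430 × 0.09 = 6788.7 MJ
S: 6788.7 × 0.19 = 1289.853 MJ
T: 1289.853 × 0.1 = 128.9853 MJ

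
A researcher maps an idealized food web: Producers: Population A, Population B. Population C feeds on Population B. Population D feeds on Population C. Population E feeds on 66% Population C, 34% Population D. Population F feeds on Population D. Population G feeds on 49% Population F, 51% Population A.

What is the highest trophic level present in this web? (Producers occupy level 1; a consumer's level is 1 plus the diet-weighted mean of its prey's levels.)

4

Population C: 1 + 1 = 2
Population D: 1 + 2 = 3
Population E: 1 + (0.66×2 + 0.34×3) = 3.34
Population F: 1 + 3 = 4
Population G: 1 + (0.49×4 + 0.51×1) = 3.47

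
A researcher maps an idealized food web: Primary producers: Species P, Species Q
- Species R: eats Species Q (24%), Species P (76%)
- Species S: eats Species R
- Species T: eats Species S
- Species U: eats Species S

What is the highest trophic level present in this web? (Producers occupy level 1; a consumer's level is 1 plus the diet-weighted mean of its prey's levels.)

Species R: 1 + (0.24×1 + 0.76×1) = 2
Species S: 1 + 2 = 3
Species T: 1 + 3 = 4
Species U: 1 + 3 = 4

4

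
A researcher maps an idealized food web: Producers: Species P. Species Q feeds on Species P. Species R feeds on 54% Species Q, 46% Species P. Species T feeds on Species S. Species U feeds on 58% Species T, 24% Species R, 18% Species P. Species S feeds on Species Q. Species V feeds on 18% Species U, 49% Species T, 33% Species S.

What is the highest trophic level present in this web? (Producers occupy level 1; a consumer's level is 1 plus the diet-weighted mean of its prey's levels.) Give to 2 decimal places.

Species Q: 1 + 1 = 2
Species R: 1 + (0.54×2 + 0.46×1) = 2.54
Species S: 1 + 2 = 3
Species T: 1 + 3 = 4
Species U: 1 + (0.58×4 + 0.24×2.54 + 0.18×1) = 4.1096
Species V: 1 + (0.18×4.1096 + 0.49×4 + 0.33×3) = 4.689728

4.69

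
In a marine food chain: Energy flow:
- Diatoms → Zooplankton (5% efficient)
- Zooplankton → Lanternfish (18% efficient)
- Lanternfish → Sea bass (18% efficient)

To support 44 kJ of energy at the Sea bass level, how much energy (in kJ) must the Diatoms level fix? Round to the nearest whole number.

27160 kJ

Cumulative transfer efficiency: 0.05 × 0.18 × 0.18 = 0.00162
Diatoms energy = 44 / 0.00162 = 27160 kJ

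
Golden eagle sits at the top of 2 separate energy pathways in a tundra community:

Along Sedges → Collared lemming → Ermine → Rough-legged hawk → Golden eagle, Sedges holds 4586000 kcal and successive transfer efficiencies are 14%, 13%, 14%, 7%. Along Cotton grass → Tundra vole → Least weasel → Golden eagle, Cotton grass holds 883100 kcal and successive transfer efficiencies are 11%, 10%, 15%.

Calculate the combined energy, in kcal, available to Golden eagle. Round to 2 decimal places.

2275.07 kcal

Via Sedges: 4586000 × 0.14 × 0.13 × 0.14 × 0.07 = 817.95896 kcal
Via Cotton grass: 883100 × 0.11 × 0.1 × 0.15 = 1457.115 kcal
Total at Golden eagle: 817.95896 + 1457.115 = 2275.07396 kcal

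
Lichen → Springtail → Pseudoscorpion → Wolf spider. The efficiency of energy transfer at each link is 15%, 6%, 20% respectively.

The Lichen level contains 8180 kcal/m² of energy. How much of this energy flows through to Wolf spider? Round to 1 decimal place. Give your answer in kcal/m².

14.7 kcal/m²

Springtail: 8180 × 0.15 = 1227 kcal/m²
Pseudoscorpion: 1227 × 0.06 = 73.62 kcal/m²
Wolf spider: 73.62 × 0.2 = 14.724 kcal/m²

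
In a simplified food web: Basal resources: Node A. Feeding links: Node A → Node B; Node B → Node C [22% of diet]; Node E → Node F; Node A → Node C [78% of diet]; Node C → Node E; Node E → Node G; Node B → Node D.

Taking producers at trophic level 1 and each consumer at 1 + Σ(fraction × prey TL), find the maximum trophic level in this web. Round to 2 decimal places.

Node B: 1 + 1 = 2
Node C: 1 + (0.78×1 + 0.22×2) = 2.22
Node D: 1 + 2 = 3
Node E: 1 + 2.22 = 3.22
Node F: 1 + 3.22 = 4.22
Node G: 1 + 3.22 = 4.22

4.22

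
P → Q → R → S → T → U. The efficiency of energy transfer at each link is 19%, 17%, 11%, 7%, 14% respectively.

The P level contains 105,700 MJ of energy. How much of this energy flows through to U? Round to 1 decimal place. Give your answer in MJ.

Q: 105700 × 0.19 = 20083 MJ
R: 20083 × 0.17 = 3414.11 MJ
S: 3414.11 × 0.11 = 375.5521 MJ
T: 375.5521 × 0.07 = 26.288647 MJ
U: 26.288647 × 0.14 = 3.68041058 MJ

3.7 MJ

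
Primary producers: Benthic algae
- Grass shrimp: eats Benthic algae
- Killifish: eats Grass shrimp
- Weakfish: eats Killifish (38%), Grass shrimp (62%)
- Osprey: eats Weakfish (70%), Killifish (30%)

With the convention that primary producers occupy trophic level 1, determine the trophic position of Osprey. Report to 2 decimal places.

4.27

Grass shrimp: 1 + 1 = 2
Killifish: 1 + 2 = 3
Weakfish: 1 + (0.38×3 + 0.62×2) = 3.38
Osprey: 1 + (0.7×3.38 + 0.3×3) = 4.266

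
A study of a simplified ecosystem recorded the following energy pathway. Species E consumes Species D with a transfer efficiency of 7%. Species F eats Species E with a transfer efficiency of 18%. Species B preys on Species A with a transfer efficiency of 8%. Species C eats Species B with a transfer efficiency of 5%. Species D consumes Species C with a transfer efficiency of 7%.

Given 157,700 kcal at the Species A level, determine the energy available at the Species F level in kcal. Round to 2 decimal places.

Species B: 157700 × 0.08 = 12616 kcal
Species C: 12616 × 0.05 = 630.8 kcal
Species D: 630.8 × 0.07 = 44.156 kcal
Species E: 44.156 × 0.07 = 3.09092 kcal
Species F: 3.09092 × 0.18 = 0.5563656 kcal

0.56 kcal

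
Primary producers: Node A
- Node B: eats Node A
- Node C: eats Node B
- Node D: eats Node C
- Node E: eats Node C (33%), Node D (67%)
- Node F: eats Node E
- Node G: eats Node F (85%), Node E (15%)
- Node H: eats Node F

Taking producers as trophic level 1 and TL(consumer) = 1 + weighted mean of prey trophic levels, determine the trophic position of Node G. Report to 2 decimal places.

6.52

Node B: 1 + 1 = 2
Node C: 1 + 2 = 3
Node D: 1 + 3 = 4
Node E: 1 + (0.33×3 + 0.67×4) = 4.67
Node F: 1 + 4.67 = 5.67
Node G: 1 + (0.85×5.67 + 0.15×4.67) = 6.52
Node H: 1 + 5.67 = 6.67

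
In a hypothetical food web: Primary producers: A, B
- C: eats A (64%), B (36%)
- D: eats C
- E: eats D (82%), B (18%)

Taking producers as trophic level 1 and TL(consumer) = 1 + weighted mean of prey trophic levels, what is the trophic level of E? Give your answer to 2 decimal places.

3.64

C: 1 + (0.64×1 + 0.36×1) = 2
D: 1 + 2 = 3
E: 1 + (0.82×3 + 0.18×1) = 3.64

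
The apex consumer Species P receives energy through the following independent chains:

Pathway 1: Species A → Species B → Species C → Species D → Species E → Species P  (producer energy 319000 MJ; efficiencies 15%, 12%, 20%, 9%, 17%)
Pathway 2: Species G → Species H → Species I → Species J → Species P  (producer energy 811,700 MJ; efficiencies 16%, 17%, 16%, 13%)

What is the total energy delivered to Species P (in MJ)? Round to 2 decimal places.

Pathway 1: 319000 × 0.15 × 0.12 × 0.2 × 0.09 × 0.17 = 17.57052 MJ
Pathway 2: 811700 × 0.16 × 0.17 × 0.16 × 0.13 = 459.227392 MJ
Total at Species P: 17.57052 + 459.227392 = 476.797912 MJ

476.80 MJ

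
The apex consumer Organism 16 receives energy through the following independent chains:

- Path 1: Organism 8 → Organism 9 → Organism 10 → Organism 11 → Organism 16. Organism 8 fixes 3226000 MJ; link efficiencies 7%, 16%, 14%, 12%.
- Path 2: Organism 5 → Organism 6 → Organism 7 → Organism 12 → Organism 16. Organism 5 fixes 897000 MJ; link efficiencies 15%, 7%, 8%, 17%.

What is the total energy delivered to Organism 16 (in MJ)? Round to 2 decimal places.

Path 1: 3226000 × 0.07 × 0.16 × 0.14 × 0.12 = 607.00416 MJ
Path 2: 897000 × 0.15 × 0.07 × 0.08 × 0.17 = 128.0916 MJ
Total at Organism 16: 607.00416 + 128.0916 = 735.09576 MJ

735.10 MJ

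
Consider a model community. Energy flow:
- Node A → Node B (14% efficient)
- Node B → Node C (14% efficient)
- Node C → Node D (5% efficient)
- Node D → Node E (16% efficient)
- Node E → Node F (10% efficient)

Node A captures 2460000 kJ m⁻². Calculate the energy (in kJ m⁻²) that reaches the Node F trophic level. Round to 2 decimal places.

38.57 kJ m⁻²

Node B: 2460000 × 0.14 = 344400 kJ m⁻²
Node C: 344400 × 0.14 = 48216 kJ m⁻²
Node D: 48216 × 0.05 = 2410.8 kJ m⁻²
Node E: 2410.8 × 0.16 = 385.728 kJ m⁻²
Node F: 385.728 × 0.1 = 38.5728 kJ m⁻²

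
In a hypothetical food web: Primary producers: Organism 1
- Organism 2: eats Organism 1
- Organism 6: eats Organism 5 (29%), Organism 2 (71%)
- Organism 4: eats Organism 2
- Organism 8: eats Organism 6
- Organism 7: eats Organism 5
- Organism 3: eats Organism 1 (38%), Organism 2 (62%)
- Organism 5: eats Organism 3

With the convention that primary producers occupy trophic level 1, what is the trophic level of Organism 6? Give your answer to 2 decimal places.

3.47

Organism 2: 1 + 1 = 2
Organism 3: 1 + (0.38×1 + 0.62×2) = 2.62
Organism 4: 1 + 2 = 3
Organism 5: 1 + 2.62 = 3.62
Organism 6: 1 + (0.29×3.62 + 0.71×2) = 3.4698
Organism 7: 1 + 3.62 = 4.62
Organism 8: 1 + 3.4698 = 4.4698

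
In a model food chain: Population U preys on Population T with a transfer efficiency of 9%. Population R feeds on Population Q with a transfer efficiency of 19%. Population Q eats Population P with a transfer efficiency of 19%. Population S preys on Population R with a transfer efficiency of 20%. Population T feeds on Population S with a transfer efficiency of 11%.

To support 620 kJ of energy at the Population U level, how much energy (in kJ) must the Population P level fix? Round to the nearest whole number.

Cumulative transfer efficiency: 0.19 × 0.19 × 0.2 × 0.11 × 0.09 = 0.000071478
Population P energy = 620 / 0.000071478 = 8673998 kJ

8673998 kJ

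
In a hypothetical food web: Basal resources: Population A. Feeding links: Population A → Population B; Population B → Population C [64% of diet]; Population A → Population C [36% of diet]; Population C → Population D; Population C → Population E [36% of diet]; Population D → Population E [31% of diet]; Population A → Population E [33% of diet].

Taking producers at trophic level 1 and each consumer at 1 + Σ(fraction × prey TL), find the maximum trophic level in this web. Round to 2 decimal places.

3.64

Population B: 1 + 1 = 2
Population C: 1 + (0.64×2 + 0.36×1) = 2.64
Population D: 1 + 2.64 = 3.64
Population E: 1 + (0.36×2.64 + 0.31×3.64 + 0.33×1) = 3.4088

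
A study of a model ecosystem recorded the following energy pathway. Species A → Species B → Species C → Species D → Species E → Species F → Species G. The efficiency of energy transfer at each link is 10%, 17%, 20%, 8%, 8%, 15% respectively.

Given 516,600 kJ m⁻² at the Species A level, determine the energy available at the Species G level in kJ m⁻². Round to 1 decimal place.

1.7 kJ m⁻²

Species B: 516600 × 0.1 = 51660 kJ m⁻²
Species C: 51660 × 0.17 = 8782.2 kJ m⁻²
Species D: 8782.2 × 0.2 = 1756.44 kJ m⁻²
Species E: 1756.44 × 0.08 = 140.5152 kJ m⁻²
Species F: 140.5152 × 0.08 = 11.241216 kJ m⁻²
Species G: 11.241216 × 0.15 = 1.6861824 kJ m⁻²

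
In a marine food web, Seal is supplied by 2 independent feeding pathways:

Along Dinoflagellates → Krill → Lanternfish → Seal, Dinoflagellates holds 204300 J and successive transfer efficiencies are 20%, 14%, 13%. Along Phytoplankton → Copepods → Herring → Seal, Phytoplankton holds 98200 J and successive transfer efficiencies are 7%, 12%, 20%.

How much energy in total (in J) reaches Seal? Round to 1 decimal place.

908.6 J

Via Dinoflagellates: 204300 × 0.2 × 0.14 × 0.13 = 743.652 J
Via Phytoplankton: 98200 × 0.07 × 0.12 × 0.2 = 164.976 J
Total at Seal: 743.652 + 164.976 = 908.628 J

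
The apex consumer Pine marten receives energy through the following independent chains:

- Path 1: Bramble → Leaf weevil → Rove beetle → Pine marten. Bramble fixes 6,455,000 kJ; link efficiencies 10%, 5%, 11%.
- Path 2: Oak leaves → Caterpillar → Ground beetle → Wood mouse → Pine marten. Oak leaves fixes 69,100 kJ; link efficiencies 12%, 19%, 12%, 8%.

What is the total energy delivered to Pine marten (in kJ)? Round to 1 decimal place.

Path 1: 6455000 × 0.1 × 0.05 × 0.11 = 3550.25 kJ
Path 2: 69100 × 0.12 × 0.19 × 0.12 × 0.08 = 15.124608 kJ
Total at Pine marten: 3550.25 + 15.124608 = 3565.374608 kJ

3565.4 kJ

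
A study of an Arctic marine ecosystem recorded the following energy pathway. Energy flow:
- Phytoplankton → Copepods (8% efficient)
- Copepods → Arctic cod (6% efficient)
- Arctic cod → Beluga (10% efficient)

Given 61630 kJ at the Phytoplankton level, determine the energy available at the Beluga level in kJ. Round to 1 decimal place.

Copepods: 61630 × 0.08 = 4930.4 kJ
Arctic cod: 4930.4 × 0.06 = 295.824 kJ
Beluga: 295.824 × 0.1 = 29.5824 kJ

29.6 kJ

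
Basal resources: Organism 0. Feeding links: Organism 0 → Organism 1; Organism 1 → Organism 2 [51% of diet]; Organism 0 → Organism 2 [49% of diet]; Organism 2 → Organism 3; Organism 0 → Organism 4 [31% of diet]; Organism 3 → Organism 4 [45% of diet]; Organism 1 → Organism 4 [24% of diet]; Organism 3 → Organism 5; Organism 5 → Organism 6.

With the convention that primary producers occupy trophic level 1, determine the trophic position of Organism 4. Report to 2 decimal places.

3.37

Organism 1: 1 + 1 = 2
Organism 2: 1 + (0.51×2 + 0.49×1) = 2.51
Organism 3: 1 + 2.51 = 3.51
Organism 4: 1 + (0.31×1 + 0.45×3.51 + 0.24×2) = 3.3695
Organism 5: 1 + 3.51 = 4.51
Organism 6: 1 + 4.51 = 5.51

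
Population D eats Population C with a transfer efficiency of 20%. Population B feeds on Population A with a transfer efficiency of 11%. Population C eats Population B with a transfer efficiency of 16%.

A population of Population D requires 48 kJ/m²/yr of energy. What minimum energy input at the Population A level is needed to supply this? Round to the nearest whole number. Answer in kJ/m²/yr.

13636 kJ/m²/yr

Cumulative transfer efficiency: 0.11 × 0.16 × 0.2 = 0.00352
Population A energy = 48 / 0.00352 = 13636 kJ/m²/yr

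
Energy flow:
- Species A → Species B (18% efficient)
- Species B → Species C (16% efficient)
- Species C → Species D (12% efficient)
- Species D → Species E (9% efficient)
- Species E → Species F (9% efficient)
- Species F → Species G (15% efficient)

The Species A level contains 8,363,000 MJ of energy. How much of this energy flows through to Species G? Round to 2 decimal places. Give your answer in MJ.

Species B: 8363000 × 0.18 = 1505340 MJ
Species C: 1505340 × 0.16 = 240854.4 MJ
Species D: 240854.4 × 0.12 = 28902.528 MJ
Species E: 28902.528 × 0.09 = 2601.22752 MJ
Species F: 2601.22752 × 0.09 = 234.1104768 MJ
Species G: 234.1104768 × 0.15 = 35.11657152 MJ

35.12 MJ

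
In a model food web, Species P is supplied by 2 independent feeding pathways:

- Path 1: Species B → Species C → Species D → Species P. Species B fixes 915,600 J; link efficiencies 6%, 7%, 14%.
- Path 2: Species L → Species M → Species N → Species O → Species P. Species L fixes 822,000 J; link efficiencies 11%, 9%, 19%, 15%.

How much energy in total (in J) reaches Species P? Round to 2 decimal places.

Path 1: 915600 × 0.06 × 0.07 × 0.14 = 538.3728 J
Path 2: 822000 × 0.11 × 0.09 × 0.19 × 0.15 = 231.9273 J
Total at Species P: 538.3728 + 231.9273 = 770.3001 J

770.30 J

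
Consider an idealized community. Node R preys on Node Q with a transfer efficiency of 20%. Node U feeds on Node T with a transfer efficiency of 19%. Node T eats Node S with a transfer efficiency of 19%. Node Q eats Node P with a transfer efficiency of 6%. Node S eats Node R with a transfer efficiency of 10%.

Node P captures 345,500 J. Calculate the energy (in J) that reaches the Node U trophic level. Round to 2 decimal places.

Node Q: 345500 × 0.06 = 20730 J
Node R: 20730 × 0.2 = 4146 J
Node S: 4146 × 0.1 = 414.6 J
Node T: 414.6 × 0.19 = 78.774 J
Node U: 78.774 × 0.19 = 14.96706 J

14.97 J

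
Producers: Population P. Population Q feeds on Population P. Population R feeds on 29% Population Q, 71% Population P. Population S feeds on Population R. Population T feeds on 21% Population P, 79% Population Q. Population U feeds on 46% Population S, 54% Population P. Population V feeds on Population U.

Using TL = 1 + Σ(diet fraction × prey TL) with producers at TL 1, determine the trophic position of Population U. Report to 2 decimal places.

3.05

Population Q: 1 + 1 = 2
Population R: 1 + (0.29×2 + 0.71×1) = 2.29
Population S: 1 + 2.29 = 3.29
Population T: 1 + (0.21×1 + 0.79×2) = 2.79
Population U: 1 + (0.46×3.29 + 0.54×1) = 3.0534
Population V: 1 + 3.0534 = 4.0534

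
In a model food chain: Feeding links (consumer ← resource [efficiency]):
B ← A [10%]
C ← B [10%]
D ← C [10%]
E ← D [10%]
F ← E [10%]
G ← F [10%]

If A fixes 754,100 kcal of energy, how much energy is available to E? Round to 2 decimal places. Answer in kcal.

75.41 kcal

B: 754100 × 0.1 = 75410 kcal
C: 75410 × 0.1 = 7541 kcal
D: 7541 × 0.1 = 754.1 kcal
E: 754.1 × 0.1 = 75.41 kcal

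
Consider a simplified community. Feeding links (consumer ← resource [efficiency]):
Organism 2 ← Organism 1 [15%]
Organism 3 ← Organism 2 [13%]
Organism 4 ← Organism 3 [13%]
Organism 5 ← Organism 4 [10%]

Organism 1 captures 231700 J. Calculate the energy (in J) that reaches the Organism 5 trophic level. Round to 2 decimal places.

58.74 J

Organism 2: 231700 × 0.15 = 34755 J
Organism 3: 34755 × 0.13 = 4518.15 J
Organism 4: 4518.15 × 0.13 = 587.3595 J
Organism 5: 587.3595 × 0.1 = 58.73595 J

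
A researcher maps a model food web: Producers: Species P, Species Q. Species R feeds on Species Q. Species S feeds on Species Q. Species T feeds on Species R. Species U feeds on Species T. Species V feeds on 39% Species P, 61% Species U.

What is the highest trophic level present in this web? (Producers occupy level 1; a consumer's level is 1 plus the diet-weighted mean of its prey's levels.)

4

Species R: 1 + 1 = 2
Species S: 1 + 1 = 2
Species T: 1 + 2 = 3
Species U: 1 + 3 = 4
Species V: 1 + (0.39×1 + 0.61×4) = 3.83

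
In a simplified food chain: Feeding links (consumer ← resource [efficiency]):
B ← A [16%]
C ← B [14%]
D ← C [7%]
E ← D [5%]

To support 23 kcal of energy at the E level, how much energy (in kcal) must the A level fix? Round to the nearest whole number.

293367 kcal

Cumulative transfer efficiency: 0.16 × 0.14 × 0.07 × 0.05 = 0.0000784
A energy = 23 / 0.0000784 = 293367 kcal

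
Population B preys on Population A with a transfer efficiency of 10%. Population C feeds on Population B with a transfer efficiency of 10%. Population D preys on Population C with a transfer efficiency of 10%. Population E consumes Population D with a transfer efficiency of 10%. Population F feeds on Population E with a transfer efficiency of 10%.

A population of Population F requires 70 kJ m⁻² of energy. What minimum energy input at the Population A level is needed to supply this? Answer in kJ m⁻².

7000000 kJ m⁻²

Cumulative transfer efficiency: 0.1 × 0.1 × 0.1 × 0.1 × 0.1 = 0.00001
Population A energy = 70 / 0.00001 = 7000000 kJ m⁻²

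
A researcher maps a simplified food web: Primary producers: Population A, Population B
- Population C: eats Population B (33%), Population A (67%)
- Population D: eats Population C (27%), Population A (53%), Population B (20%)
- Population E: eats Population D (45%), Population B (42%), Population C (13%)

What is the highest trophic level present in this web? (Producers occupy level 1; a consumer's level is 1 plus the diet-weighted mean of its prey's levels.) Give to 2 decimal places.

Population C: 1 + (0.33×1 + 0.67×1) = 2
Population D: 1 + (0.27×2 + 0.53×1 + 0.2×1) = 2.27
Population E: 1 + (0.45×2.27 + 0.42×1 + 0.13×2) = 2.7015

2.70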